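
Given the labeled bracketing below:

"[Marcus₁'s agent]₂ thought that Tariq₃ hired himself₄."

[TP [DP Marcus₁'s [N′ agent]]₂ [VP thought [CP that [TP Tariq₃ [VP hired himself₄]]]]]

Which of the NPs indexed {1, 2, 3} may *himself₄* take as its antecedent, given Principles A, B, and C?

*himself* is an anaphor, so Principle A applies: it must be bound in its binding domain.
Binding domain of *himself₄*: the embedded TP, whose subject is Tariq₃.
*Marcus₁* does not c-command the anaphor → cannot bind it.
*[Marcus₁'s agent]₂* c-commands the anaphor but is outside its binding domain → cannot satisfy Principle A.
*Tariq₃* c-commands the anaphor within its binding domain → licit binder.

{3}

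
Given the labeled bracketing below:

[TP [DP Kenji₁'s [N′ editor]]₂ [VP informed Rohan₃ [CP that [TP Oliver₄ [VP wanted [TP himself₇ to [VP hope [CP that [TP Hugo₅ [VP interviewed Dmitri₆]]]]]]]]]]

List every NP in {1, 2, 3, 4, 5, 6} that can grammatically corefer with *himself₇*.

{4}

*himself* is an anaphor, so Principle A applies: it must be bound in its binding domain.
Binding domain of *himself₇*: the embedded TP, whose subject is Oliver₄.
*Kenji₁* does not c-command the anaphor → cannot bind it.
*[Kenji₁'s editor]₂* c-commands the anaphor but is outside its binding domain → cannot satisfy Principle A.
*Rohan₃* c-commands the anaphor but is outside its binding domain → cannot satisfy Principle A.
*Oliver₄* c-commands the anaphor within its binding domain → licit binder.
*Hugo₅* does not c-command the anaphor → cannot bind it.
*Dmitri₆* does not c-command the anaphor → cannot bind it.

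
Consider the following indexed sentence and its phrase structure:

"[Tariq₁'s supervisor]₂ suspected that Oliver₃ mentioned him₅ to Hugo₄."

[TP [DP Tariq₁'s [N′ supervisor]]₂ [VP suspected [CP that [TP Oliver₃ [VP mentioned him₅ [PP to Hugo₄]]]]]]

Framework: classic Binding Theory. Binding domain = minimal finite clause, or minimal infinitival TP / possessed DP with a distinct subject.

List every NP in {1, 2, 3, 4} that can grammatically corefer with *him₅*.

*him* is a pronoun, so Principle B applies: it must be free in its binding domain.
Binding domain of *him₅*: the embedded TP, whose subject is Oliver₃.
*Tariq₁* and the pronoun do not c-command one another → neither Principle B nor Principle C is at stake; coindexation permitted.
*[Tariq₁'s supervisor]₂* c-commands the pronoun but from outside its binding domain, and is not c-commanded by it → coindexation permitted.
*Oliver₃* c-commands the pronoun within its binding domain → coindexation would violate Principle B.
*Hugo₄*: the pronoun c-commands this R-expression → coindexation would violate Principle C on *Hugo₄*.

{1, 2}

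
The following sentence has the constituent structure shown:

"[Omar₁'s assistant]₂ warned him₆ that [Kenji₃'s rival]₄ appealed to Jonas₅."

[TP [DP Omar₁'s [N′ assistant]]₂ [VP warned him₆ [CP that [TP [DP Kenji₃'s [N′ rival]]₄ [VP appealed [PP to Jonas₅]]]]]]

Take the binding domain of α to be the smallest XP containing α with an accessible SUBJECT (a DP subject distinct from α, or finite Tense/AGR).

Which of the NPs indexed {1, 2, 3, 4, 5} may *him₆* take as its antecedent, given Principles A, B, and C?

{1}

*him* is a pronoun, so Principle B applies: it must be free in its binding domain.
Binding domain of *him₆*: the matrix TP, whose subject is [Omar₁'s assistant]₂.
*Omar₁* and the pronoun do not c-command one another → neither Principle B nor Principle C is at stake; coindexation permitted.
*[Omar₁'s assistant]₂* c-commands the pronoun within its binding domain → coindexation would violate Principle B.
*Kenji₃*: the pronoun c-commands this R-expression → coindexation would violate Principle C on *Kenji₃*.
*[Kenji₃'s rival]₄*: the pronoun c-commands this R-expression → coindexation would violate Principle C on *[Kenji₃'s rival]₄*.
*Jonas₅*: the pronoun c-commands this R-expression → coindexation would violate Principle C on *Jonas₅*.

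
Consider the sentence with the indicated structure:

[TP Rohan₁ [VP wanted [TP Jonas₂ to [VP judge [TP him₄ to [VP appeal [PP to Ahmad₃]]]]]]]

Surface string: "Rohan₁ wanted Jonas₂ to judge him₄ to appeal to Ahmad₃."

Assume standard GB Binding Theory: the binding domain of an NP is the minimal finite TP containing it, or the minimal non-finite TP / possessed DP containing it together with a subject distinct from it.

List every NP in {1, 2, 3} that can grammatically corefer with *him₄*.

*him* is a pronoun, so Principle B applies: it must be free in its binding domain.
Binding domain of *him₄*: the embedded TP, whose subject is Jonas₂.
*Rohan₁* c-commands the pronoun but from outside its binding domain, and is not c-commanded by it → coindexation permitted.
*Jonas₂* c-commands the pronoun within its binding domain → coindexation would violate Principle B.
*Ahmad₃*: the pronoun c-commands this R-expression → coindexation would violate Principle C on *Ahmad₃*.

{1}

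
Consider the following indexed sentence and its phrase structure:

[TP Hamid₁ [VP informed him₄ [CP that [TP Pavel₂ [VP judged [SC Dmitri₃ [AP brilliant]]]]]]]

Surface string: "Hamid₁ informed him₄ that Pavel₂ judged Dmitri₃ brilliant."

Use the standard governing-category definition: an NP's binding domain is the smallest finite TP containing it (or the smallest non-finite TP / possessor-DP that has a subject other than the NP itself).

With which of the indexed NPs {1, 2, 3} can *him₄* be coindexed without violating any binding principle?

none

*him* is a pronoun, so Principle B applies: it must be free in its binding domain.
Binding domain of *him₄*: the matrix TP, whose subject is Hamid₁.
*Hamid₁* c-commands the pronoun within its binding domain → coindexation would violate Principle B.
*Pavel₂*: the pronoun c-commands this R-expression → coindexation would violate Principle C on *Pavel₂*.
*Dmitri₃*: the pronoun c-commands this R-expression → coindexation would violate Principle C on *Dmitri₃*.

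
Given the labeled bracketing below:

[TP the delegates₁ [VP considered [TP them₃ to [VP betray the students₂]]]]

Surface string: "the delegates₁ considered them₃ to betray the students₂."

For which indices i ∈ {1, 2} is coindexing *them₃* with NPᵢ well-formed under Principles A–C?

none

*them* is a pronoun, so Principle B applies: it must be free in its binding domain.
Binding domain of *them₃*: the matrix TP, whose subject is the delegates₁.
*the delegates₁* c-commands the pronoun within its binding domain → coindexation would violate Principle B.
*the students₂*: the pronoun c-commands this R-expression → coindexation would violate Principle C on *the students₂*.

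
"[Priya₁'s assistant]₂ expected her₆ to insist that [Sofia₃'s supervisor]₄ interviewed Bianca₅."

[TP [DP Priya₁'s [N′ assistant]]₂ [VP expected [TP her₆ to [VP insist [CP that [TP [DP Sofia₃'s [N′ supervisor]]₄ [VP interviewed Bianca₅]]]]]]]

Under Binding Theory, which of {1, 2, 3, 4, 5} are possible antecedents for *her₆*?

{1}

*her* is a pronoun, so Principle B applies: it must be free in its binding domain.
Binding domain of *her₆*: the matrix TP, whose subject is [Priya₁'s assistant]₂.
*Priya₁* and the pronoun do not c-command one another → neither Principle B nor Principle C is at stake; coindexation permitted.
*[Priya₁'s assistant]₂* c-commands the pronoun within its binding domain → coindexation would violate Principle B.
*Sofia₃*: the pronoun c-commands this R-expression → coindexation would violate Principle C on *Sofia₃*.
*[Sofia₃'s supervisor]₄*: the pronoun c-commands this R-expression → coindexation would violate Principle C on *[Sofia₃'s supervisor]₄*.
*Bianca₅*: the pronoun c-commands this R-expression → coindexation would violate Principle C on *Bianca₅*.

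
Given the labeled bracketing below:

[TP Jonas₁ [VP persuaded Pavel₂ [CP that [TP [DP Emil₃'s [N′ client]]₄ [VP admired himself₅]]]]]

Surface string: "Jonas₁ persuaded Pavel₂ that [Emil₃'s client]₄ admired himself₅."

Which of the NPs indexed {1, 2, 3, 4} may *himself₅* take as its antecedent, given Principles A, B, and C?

{4}

*himself* is an anaphor, so Principle A applies: it must be bound in its binding domain.
Binding domain of *himself₅*: the embedded TP, whose subject is [Emil₃'s client]₄.
*Jonas₁* c-commands the anaphor but is outside its binding domain → cannot satisfy Principle A.
*Pavel₂* c-commands the anaphor but is outside its binding domain → cannot satisfy Principle A.
*Emil₃* does not c-command the anaphor → cannot bind it.
*[Emil₃'s client]₄* c-commands the anaphor within its binding domain → licit binder.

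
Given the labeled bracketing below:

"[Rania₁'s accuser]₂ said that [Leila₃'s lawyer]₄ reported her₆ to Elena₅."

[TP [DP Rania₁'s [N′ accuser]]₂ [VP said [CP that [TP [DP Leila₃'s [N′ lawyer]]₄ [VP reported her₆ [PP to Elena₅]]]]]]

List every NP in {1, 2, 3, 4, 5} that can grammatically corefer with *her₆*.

*her* is a pronoun, so Principle B applies: it must be free in its binding domain.
Binding domain of *her₆*: the embedded TP, whose subject is [Leila₃'s lawyer]₄.
*Rania₁* and the pronoun do not c-command one another → neither Principle B nor Principle C is at stake; coindexation permitted.
*[Rania₁'s accuser]₂* c-commands the pronoun but from outside its binding domain, and is not c-commanded by it → coindexation permitted.
*Leila₃* and the pronoun do not c-command one another → neither Principle B nor Principle C is at stake; coindexation permitted.
*[Leila₃'s lawyer]₄* c-commands the pronoun within its binding domain → coindexation would violate Principle B.
*Elena₅*: the pronoun c-commands this R-expression → coindexation would violate Principle C on *Elena₅*.

{1, 2, 3}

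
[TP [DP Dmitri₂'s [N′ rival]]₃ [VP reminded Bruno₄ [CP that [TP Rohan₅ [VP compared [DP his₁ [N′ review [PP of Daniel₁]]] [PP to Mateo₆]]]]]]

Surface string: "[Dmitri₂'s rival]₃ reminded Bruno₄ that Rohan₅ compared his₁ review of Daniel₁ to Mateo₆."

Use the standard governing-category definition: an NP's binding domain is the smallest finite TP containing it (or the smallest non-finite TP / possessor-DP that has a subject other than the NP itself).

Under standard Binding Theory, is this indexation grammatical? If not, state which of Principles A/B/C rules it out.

Principle C

The two coindexed NPs are *his₁* and *Daniel₁*.
*Daniel₁* is an R-expression. Principle C requires it to be free everywhere.
*his₁* c-commands it and carries the same index.
The R-expression is bound → Principle C violation.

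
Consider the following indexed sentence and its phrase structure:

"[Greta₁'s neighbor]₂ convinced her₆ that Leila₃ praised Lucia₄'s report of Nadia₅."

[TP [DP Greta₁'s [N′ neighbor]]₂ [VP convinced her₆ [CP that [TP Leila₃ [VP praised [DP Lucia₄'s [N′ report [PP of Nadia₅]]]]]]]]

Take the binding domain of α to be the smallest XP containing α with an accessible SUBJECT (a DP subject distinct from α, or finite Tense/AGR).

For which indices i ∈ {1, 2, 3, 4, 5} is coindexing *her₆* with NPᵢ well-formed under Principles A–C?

{1}

*her* is a pronoun, so Principle B applies: it must be free in its binding domain.
Binding domain of *her₆*: the matrix TP, whose subject is [Greta₁'s neighbor]₂.
*Greta₁* and the pronoun do not c-command one another → neither Principle B nor Principle C is at stake; coindexation permitted.
*[Greta₁'s neighbor]₂* c-commands the pronoun within its binding domain → coindexation would violate Principle B.
*Leila₃*: the pronoun c-commands this R-expression → coindexation would violate Principle C on *Leila₃*.
*Lucia₄*: the pronoun c-commands this R-expression → coindexation would violate Principle C on *Lucia₄*.
*Nadia₅*: the pronoun c-commands this R-expression → coindexation would violate Principle C on *Nadia₅*.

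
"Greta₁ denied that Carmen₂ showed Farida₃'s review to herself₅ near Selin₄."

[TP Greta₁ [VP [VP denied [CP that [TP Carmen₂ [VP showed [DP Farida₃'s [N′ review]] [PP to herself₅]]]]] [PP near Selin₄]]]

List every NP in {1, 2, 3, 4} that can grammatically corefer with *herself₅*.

{2}

*herself* is an anaphor, so Principle A applies: it must be bound in its binding domain.
Binding domain of *herself₅*: the embedded TP, whose subject is Carmen₂.
*Greta₁* c-commands the anaphor but is outside its binding domain → cannot satisfy Principle A.
*Carmen₂* c-commands the anaphor within its binding domain → licit binder.
*Farida₃* does not c-command the anaphor → cannot bind it.
*Selin₄* does not c-command the anaphor → cannot bind it.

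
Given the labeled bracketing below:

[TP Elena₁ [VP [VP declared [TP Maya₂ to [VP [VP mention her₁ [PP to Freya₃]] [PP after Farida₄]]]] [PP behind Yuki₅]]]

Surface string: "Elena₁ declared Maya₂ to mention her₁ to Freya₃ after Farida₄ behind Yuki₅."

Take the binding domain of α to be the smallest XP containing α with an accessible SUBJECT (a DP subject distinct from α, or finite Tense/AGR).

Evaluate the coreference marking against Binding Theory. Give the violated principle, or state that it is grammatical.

The two coindexed NPs are *Elena₁* and *her₁*.
*her₁* is a pronoun; its binding domain is the embedded TP, whose subject is Maya₂. Within that domain it is c-commanded only by *Maya₂*, which carries a different index — the pronoun is free locally, so Principle B holds.
*Elena₁* is an R-expression; *her₁* does not c-command it, and no other NP shares its index, so Principle C is satisfied.
All principles are respected.

grammatical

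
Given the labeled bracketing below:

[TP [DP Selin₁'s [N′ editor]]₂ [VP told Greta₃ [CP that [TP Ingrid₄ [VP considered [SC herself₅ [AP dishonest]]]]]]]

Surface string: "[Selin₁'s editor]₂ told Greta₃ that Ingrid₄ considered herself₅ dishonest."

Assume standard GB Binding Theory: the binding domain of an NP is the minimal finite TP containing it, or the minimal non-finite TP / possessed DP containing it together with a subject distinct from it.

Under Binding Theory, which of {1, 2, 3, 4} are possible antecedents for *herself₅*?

*herself* is an anaphor, so Principle A applies: it must be bound in its binding domain.
Binding domain of *herself₅*: the embedded TP, whose subject is Ingrid₄.
*Selin₁* does not c-command the anaphor → cannot bind it.
*[Selin₁'s editor]₂* c-commands the anaphor but is outside its binding domain → cannot satisfy Principle A.
*Greta₃* c-commands the anaphor but is outside its binding domain → cannot satisfy Principle A.
*Ingrid₄* c-commands the anaphor within its binding domain → licit binder.

{4}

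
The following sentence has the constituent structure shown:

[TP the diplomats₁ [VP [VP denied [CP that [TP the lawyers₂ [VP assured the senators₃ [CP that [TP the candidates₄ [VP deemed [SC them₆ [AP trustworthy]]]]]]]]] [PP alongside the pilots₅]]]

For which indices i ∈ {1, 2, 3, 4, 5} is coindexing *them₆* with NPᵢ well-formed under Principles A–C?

*them* is a pronoun, so Principle B applies: it must be free in its binding domain.
Binding domain of *them₆*: the embedded TP, whose subject is the candidates₄.
*the diplomats₁* c-commands the pronoun but from outside its binding domain, and is not c-commanded by it → coindexation permitted.
*the lawyers₂* c-commands the pronoun but from outside its binding domain, and is not c-commanded by it → coindexation permitted.
*the senators₃* c-commands the pronoun but from outside its binding domain, and is not c-commanded by it → coindexation permitted.
*the candidates₄* c-commands the pronoun within its binding domain → coindexation would violate Principle B.
*the pilots₅* and the pronoun do not c-command one another → neither Principle B nor Principle C is at stake; coindexation permitted.

{1, 2, 3, 5}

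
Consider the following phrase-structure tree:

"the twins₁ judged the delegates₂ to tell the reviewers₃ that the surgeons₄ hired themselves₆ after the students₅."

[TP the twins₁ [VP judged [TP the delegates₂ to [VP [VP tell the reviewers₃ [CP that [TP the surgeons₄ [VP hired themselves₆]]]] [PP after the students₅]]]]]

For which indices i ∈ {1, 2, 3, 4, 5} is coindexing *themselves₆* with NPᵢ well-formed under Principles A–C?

{4}

*themselves* is an anaphor, so Principle A applies: it must be bound in its binding domain.
Binding domain of *themselves₆*: the embedded TP, whose subject is the surgeons₄.
*the twins₁* c-commands the anaphor but is outside its binding domain → cannot satisfy Principle A.
*the delegates₂* c-commands the anaphor but is outside its binding domain → cannot satisfy Principle A.
*the reviewers₃* c-commands the anaphor but is outside its binding domain → cannot satisfy Principle A.
*the surgeons₄* c-commands the anaphor within its binding domain → licit binder.
*the students₅* does not c-command the anaphor → cannot bind it.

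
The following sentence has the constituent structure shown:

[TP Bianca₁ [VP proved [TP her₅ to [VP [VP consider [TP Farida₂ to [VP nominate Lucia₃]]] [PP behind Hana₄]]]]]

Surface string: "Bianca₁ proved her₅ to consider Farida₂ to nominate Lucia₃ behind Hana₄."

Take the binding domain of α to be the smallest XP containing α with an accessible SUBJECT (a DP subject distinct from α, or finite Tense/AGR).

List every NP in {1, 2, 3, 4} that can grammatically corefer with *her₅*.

*her* is a pronoun, so Principle B applies: it must be free in its binding domain.
Binding domain of *her₅*: the matrix TP, whose subject is Bianca₁.
*Bianca₁* c-commands the pronoun within its binding domain → coindexation would violate Principle B.
*Farida₂*: the pronoun c-commands this R-expression → coindexation would violate Principle C on *Farida₂*.
*Lucia₃*: the pronoun c-commands this R-expression → coindexation would violate Principle C on *Lucia₃*.
*Hana₄*: the pronoun c-commands this R-expression → coindexation would violate Principle C on *Hana₄*.

none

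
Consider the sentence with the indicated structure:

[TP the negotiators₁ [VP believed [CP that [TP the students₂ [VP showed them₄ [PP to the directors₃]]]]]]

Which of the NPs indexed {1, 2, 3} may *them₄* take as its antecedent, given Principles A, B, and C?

*them* is a pronoun, so Principle B applies: it must be free in its binding domain.
Binding domain of *them₄*: the embedded TP, whose subject is the students₂.
*the negotiators₁* c-commands the pronoun but from outside its binding domain, and is not c-commanded by it → coindexation permitted.
*the students₂* c-commands the pronoun within its binding domain → coindexation would violate Principle B.
*the directors₃*: the pronoun c-commands this R-expression → coindexation would violate Principle C on *the directors₃*.

{1}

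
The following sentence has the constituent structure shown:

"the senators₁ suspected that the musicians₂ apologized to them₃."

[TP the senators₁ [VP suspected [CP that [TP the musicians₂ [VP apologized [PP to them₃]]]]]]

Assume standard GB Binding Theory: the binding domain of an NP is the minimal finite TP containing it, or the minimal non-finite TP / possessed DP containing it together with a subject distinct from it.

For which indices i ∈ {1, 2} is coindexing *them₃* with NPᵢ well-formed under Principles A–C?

*them* is a pronoun, so Principle B applies: it must be free in its binding domain.
Binding domain of *them₃*: the embedded TP, whose subject is the musicians₂.
*the senators₁* c-commands the pronoun but from outside its binding domain, and is not c-commanded by it → coindexation permitted.
*the musicians₂* c-commands the pronoun within its binding domain → coindexation would violate Principle B.

{1}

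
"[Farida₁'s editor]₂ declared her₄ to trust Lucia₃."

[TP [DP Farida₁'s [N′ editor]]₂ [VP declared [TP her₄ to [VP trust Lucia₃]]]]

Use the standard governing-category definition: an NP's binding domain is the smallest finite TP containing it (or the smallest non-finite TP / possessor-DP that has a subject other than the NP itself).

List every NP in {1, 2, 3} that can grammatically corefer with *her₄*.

{1}

*her* is a pronoun, so Principle B applies: it must be free in its binding domain.
Binding domain of *her₄*: the matrix TP, whose subject is [Farida₁'s editor]₂.
*Farida₁* and the pronoun do not c-command one another → neither Principle B nor Principle C is at stake; coindexation permitted.
*[Farida₁'s editor]₂* c-commands the pronoun within its binding domain → coindexation would violate Principle B.
*Lucia₃*: the pronoun c-commands this R-expression → coindexation would violate Principle C on *Lucia₃*.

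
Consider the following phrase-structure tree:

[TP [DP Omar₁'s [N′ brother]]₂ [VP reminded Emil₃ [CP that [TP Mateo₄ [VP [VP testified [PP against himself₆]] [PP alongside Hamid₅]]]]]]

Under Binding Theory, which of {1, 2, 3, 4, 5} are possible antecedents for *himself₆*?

*himself* is an anaphor, so Principle A applies: it must be bound in its binding domain.
Binding domain of *himself₆*: the embedded TP, whose subject is Mateo₄.
*Omar₁* does not c-command the anaphor → cannot bind it.
*[Omar₁'s brother]₂* c-commands the anaphor but is outside its binding domain → cannot satisfy Principle A.
*Emil₃* c-commands the anaphor but is outside its binding domain → cannot satisfy Principle A.
*Mateo₄* c-commands the anaphor within its binding domain → licit binder.
*Hamid₅* does not c-command the anaphor → cannot bind it.

{4}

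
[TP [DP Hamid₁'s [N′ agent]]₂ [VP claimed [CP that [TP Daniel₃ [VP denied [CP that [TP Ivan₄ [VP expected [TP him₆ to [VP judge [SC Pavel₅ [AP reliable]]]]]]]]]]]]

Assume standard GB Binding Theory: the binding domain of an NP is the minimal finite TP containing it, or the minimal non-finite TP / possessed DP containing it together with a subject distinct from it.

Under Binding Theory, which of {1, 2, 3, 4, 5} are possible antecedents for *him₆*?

{1, 2, 3}

*him* is a pronoun, so Principle B applies: it must be free in its binding domain.
Binding domain of *him₆*: the embedded TP, whose subject is Ivan₄.
*Hamid₁* and the pronoun do not c-command one another → neither Principle B nor Principle C is at stake; coindexation permitted.
*[Hamid₁'s agent]₂* c-commands the pronoun but from outside its binding domain, and is not c-commanded by it → coindexation permitted.
*Daniel₃* c-commands the pronoun but from outside its binding domain, and is not c-commanded by it → coindexation permitted.
*Ivan₄* c-commands the pronoun within its binding domain → coindexation would violate Principle B.
*Pavel₅*: the pronoun c-commands this R-expression → coindexation would violate Principle C on *Pavel₅*.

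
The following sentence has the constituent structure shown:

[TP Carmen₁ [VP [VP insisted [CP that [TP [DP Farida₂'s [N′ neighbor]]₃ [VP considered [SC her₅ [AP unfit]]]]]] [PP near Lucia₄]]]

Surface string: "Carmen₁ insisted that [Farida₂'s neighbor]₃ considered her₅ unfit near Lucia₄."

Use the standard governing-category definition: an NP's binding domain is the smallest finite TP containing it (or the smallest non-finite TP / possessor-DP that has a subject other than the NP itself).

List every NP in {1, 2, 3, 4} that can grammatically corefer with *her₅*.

{1, 2, 4}

*her* is a pronoun, so Principle B applies: it must be free in its binding domain.
Binding domain of *her₅*: the embedded TP, whose subject is [Farida₂'s neighbor]₃.
*Carmen₁* c-commands the pronoun but from outside its binding domain, and is not c-commanded by it → coindexation permitted.
*Farida₂* and the pronoun do not c-command one another → neither Principle B nor Principle C is at stake; coindexation permitted.
*[Farida₂'s neighbor]₃* c-commands the pronoun within its binding domain → coindexation would violate Principle B.
*Lucia₄* and the pronoun do not c-command one another → neither Principle B nor Principle C is at stake; coindexation permitted.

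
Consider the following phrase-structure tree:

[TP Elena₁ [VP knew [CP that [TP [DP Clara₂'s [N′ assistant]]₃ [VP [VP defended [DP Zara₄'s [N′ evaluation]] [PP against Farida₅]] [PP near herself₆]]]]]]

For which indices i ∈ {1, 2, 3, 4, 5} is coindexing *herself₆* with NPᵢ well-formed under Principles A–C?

{3}

*herself* is an anaphor, so Principle A applies: it must be bound in its binding domain.
Binding domain of *herself₆*: the embedded TP, whose subject is [Clara₂'s assistant]₃.
*Elena₁* c-commands the anaphor but is outside its binding domain → cannot satisfy Principle A.
*Clara₂* does not c-command the anaphor → cannot bind it.
*[Clara₂'s assistant]₃* c-commands the anaphor within its binding domain → licit binder.
*Zara₄* does not c-command the anaphor → cannot bind it.
*Farida₅* does not c-command the anaphor → cannot bind it.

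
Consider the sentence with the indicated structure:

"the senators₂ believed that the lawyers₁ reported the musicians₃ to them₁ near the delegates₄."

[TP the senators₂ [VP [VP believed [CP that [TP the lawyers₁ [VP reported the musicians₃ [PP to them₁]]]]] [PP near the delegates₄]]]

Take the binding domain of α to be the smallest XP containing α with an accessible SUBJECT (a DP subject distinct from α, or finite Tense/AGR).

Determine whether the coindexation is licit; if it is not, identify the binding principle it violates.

Principle B

The two coindexed NPs are *the lawyers₁* and *them₁*.
*them₁* is a pronoun. Its binding domain is the embedded TP, whose subject is the lawyers₁.
*the lawyers₁* c-commands it within that domain and carries the same index.
The pronoun is locally bound → Principle B violation.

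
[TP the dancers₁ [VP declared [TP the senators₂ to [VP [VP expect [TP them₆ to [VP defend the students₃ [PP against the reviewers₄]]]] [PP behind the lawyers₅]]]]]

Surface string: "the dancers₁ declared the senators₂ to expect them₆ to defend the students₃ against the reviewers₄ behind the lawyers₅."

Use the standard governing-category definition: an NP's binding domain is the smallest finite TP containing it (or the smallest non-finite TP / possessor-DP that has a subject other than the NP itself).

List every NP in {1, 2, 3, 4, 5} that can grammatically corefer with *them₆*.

{1, 5}

*them* is a pronoun, so Principle B applies: it must be free in its binding domain.
Binding domain of *them₆*: the embedded TP, whose subject is the senators₂.
*the dancers₁* c-commands the pronoun but from outside its binding domain, and is not c-commanded by it → coindexation permitted.
*the senators₂* c-commands the pronoun within its binding domain → coindexation would violate Principle B.
*the students₃*: the pronoun c-commands this R-expression → coindexation would violate Principle C on *the students₃*.
*the reviewers₄*: the pronoun c-commands this R-expression → coindexation would violate Principle C on *the reviewers₄*.
*the lawyers₅* and the pronoun do not c-command one another → neither Principle B nor Principle C is at stake; coindexation permitted.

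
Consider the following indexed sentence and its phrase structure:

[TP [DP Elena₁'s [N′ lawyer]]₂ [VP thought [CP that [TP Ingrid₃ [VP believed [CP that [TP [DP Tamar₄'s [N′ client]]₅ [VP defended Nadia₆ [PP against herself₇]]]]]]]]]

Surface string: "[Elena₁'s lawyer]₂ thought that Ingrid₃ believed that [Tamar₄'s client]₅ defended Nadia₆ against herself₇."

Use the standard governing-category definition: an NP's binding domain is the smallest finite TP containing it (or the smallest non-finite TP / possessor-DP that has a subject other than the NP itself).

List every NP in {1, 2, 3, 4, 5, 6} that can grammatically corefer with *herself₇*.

*herself* is an anaphor, so Principle A applies: it must be bound in its binding domain.
Binding domain of *herself₇*: the embedded TP, whose subject is [Tamar₄'s client]₅.
*Elena₁* does not c-command the anaphor → cannot bind it.
*[Elena₁'s lawyer]₂* c-commands the anaphor but is outside its binding domain → cannot satisfy Principle A.
*Ingrid₃* c-commands the anaphor but is outside its binding domain → cannot satisfy Principle A.
*Tamar₄* does not c-command the anaphor → cannot bind it.
*[Tamar₄'s client]₅* c-commands the anaphor within its binding domain → licit binder.
*Nadia₆* c-commands the anaphor within its binding domain → licit binder.

{5, 6}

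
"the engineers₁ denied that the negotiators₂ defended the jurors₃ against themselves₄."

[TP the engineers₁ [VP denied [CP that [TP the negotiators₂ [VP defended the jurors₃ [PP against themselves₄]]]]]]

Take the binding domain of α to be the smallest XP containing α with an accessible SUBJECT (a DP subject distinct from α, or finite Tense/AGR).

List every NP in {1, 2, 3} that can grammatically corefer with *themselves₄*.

{2, 3}

*themselves* is an anaphor, so Principle A applies: it must be bound in its binding domain.
Binding domain of *themselves₄*: the embedded TP, whose subject is the negotiators₂.
*the engineers₁* c-commands the anaphor but is outside its binding domain → cannot satisfy Principle A.
*the negotiators₂* c-commands the anaphor within its binding domain → licit binder.
*the jurors₃* c-commands the anaphor within its binding domain → licit binder.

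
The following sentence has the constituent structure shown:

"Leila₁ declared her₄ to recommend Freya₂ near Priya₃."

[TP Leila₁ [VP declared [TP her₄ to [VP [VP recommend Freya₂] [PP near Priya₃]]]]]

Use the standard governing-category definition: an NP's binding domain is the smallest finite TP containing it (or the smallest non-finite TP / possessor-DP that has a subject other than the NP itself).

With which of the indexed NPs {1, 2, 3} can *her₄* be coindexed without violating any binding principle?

*her* is a pronoun, so Principle B applies: it must be free in its binding domain.
Binding domain of *her₄*: the matrix TP, whose subject is Leila₁.
*Leila₁* c-commands the pronoun within its binding domain → coindexation would violate Principle B.
*Freya₂*: the pronoun c-commands this R-expression → coindexation would violate Principle C on *Freya₂*.
*Priya₃*: the pronoun c-commands this R-expression → coindexation would violate Principle C on *Priya₃*.

none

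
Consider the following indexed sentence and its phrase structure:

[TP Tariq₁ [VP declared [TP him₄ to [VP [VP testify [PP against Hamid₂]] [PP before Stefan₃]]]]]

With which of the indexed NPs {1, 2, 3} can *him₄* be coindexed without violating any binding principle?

*him* is a pronoun, so Principle B applies: it must be free in its binding domain.
Binding domain of *him₄*: the matrix TP, whose subject is Tariq₁.
*Tariq₁* c-commands the pronoun within its binding domain → coindexation would violate Principle B.
*Hamid₂*: the pronoun c-commands this R-expression → coindexation would violate Principle C on *Hamid₂*.
*Stefan₃*: the pronoun c-commands this R-expression → coindexation would violate Principle C on *Stefan₃*.

none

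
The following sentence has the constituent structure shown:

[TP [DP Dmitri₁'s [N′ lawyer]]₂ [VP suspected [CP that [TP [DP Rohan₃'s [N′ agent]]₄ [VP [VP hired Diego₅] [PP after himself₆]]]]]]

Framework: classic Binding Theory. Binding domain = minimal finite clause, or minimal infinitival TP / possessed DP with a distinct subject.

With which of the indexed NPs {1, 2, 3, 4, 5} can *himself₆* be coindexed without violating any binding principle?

*himself* is an anaphor, so Principle A applies: it must be bound in its binding domain.
Binding domain of *himself₆*: the embedded TP, whose subject is [Rohan₃'s agent]₄.
*Dmitri₁* does not c-command the anaphor → cannot bind it.
*[Dmitri₁'s lawyer]₂* c-commands the anaphor but is outside its binding domain → cannot satisfy Principle A.
*Rohan₃* does not c-command the anaphor → cannot bind it.
*[Rohan₃'s agent]₄* c-commands the anaphor within its binding domain → licit binder.
*Diego₅* does not c-command the anaphor → cannot bind it.

{4}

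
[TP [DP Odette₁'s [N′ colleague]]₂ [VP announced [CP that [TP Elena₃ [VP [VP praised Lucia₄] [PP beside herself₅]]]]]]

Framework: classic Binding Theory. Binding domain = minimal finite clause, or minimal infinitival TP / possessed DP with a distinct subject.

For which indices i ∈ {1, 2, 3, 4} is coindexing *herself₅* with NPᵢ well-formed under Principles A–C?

{3}

*herself* is an anaphor, so Principle A applies: it must be bound in its binding domain.
Binding domain of *herself₅*: the embedded TP, whose subject is Elena₃.
*Odette₁* does not c-command the anaphor → cannot bind it.
*[Odette₁'s colleague]₂* c-commands the anaphor but is outside its binding domain → cannot satisfy Principle A.
*Elena₃* c-commands the anaphor within its binding domain → licit binder.
*Lucia₄* does not c-command the anaphor → cannot bind it.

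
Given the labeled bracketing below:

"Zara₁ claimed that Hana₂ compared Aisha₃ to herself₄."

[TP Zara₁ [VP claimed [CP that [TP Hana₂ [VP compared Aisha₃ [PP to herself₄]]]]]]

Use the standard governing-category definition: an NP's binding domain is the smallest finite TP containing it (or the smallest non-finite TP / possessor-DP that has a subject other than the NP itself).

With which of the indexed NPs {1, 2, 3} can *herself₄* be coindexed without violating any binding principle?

*herself* is an anaphor, so Principle A applies: it must be bound in its binding domain.
Binding domain of *herself₄*: the embedded TP, whose subject is Hana₂.
*Zara₁* c-commands the anaphor but is outside its binding domain → cannot satisfy Principle A.
*Hana₂* c-commands the anaphor within its binding domain → licit binder.
*Aisha₃* c-commands the anaphor within its binding domain → licit binder.

{2, 3}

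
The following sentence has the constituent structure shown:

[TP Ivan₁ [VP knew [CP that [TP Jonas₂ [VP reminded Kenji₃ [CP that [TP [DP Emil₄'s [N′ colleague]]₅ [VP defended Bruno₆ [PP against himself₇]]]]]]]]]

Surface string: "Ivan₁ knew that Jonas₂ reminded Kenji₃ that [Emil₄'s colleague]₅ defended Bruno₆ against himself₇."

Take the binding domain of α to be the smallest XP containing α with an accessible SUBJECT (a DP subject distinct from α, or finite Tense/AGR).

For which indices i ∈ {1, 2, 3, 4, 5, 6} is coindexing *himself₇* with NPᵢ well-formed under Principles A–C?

*himself* is an anaphor, so Principle A applies: it must be bound in its binding domain.
Binding domain of *himself₇*: the embedded TP, whose subject is [Emil₄'s colleague]₅.
*Ivan₁* c-commands the anaphor but is outside its binding domain → cannot satisfy Principle A.
*Jonas₂* c-commands the anaphor but is outside its binding domain → cannot satisfy Principle A.
*Kenji₃* c-commands the anaphor but is outside its binding domain → cannot satisfy Principle A.
*Emil₄* does not c-command the anaphor → cannot bind it.
*[Emil₄'s colleague]₅* c-commands the anaphor within its binding domain → licit binder.
*Bruno₆* c-commands the anaphor within its binding domain → licit binder.

{5, 6}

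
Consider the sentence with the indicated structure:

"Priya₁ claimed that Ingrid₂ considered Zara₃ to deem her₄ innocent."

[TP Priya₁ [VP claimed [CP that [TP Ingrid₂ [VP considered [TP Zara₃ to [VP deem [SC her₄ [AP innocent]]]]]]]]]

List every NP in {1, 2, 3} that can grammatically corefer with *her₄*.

*her* is a pronoun, so Principle B applies: it must be free in its binding domain.
Binding domain of *her₄*: the embedded TP, whose subject is Zara₃.
*Priya₁* c-commands the pronoun but from outside its binding domain, and is not c-commanded by it → coindexation permitted.
*Ingrid₂* c-commands the pronoun but from outside its binding domain, and is not c-commanded by it → coindexation permitted.
*Zara₃* c-commands the pronoun within its binding domain → coindexation would violate Principle B.

{1, 2}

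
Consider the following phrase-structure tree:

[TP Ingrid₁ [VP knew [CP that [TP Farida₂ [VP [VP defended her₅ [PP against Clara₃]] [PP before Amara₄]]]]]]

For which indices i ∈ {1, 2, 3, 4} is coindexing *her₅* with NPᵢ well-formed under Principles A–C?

{1, 4}

*her* is a pronoun, so Principle B applies: it must be free in its binding domain.
Binding domain of *her₅*: the embedded TP, whose subject is Farida₂.
*Ingrid₁* c-commands the pronoun but from outside its binding domain, and is not c-commanded by it → coindexation permitted.
*Farida₂* c-commands the pronoun within its binding domain → coindexation would violate Principle B.
*Clara₃*: the pronoun c-commands this R-expression → coindexation would violate Principle C on *Clara₃*.
*Amara₄* and the pronoun do not c-command one another → neither Principle B nor Principle C is at stake; coindexation permitted.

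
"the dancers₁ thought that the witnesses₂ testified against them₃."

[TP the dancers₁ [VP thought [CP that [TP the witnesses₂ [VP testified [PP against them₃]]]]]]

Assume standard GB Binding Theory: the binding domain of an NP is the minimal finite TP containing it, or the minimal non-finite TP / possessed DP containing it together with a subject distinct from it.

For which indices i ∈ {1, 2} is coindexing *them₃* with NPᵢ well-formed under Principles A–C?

*them* is a pronoun, so Principle B applies: it must be free in its binding domain.
Binding domain of *them₃*: the embedded TP, whose subject is the witnesses₂.
*the dancers₁* c-commands the pronoun but from outside its binding domain, and is not c-commanded by it → coindexation permitted.
*the witnesses₂* c-commands the pronoun within its binding domain → coindexation would violate Principle B.

{1}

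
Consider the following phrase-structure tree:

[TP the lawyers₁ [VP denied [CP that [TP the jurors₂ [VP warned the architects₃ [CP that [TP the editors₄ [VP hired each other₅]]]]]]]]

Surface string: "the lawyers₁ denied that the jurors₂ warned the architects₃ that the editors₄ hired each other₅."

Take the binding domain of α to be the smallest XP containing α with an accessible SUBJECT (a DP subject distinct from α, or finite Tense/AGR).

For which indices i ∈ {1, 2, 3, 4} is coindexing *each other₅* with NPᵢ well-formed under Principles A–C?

*each other* is an anaphor, so Principle A applies: it must be bound in its binding domain.
Binding domain of *each other₅*: the embedded TP, whose subject is the editors₄.
*the lawyers₁* c-commands the anaphor but is outside its binding domain → cannot satisfy Principle A.
*the jurors₂* c-commands the anaphor but is outside its binding domain → cannot satisfy Principle A.
*the architects₃* c-commands the anaphor but is outside its binding domain → cannot satisfy Principle A.
*the editors₄* c-commands the anaphor within its binding domain → licit binder.

{4}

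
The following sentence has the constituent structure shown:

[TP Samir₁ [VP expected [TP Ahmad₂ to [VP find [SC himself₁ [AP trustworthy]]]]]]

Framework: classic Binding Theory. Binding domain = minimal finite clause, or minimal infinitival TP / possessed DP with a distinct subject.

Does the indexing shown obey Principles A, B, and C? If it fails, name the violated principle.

The two coindexed NPs are *Samir₁* and *himself₁*.
*himself₁* is an anaphor. Principle A requires it to be bound within its binding domain — the embedded TP, whose subject is Ahmad₂.
Within that domain it is c-commanded by *Ahmad₂*, which does not share its index.
*Samir₁* does c-command the anaphor, but from outside its binding domain.
The anaphor is unbound in its domain → Principle A violation.

Principle A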